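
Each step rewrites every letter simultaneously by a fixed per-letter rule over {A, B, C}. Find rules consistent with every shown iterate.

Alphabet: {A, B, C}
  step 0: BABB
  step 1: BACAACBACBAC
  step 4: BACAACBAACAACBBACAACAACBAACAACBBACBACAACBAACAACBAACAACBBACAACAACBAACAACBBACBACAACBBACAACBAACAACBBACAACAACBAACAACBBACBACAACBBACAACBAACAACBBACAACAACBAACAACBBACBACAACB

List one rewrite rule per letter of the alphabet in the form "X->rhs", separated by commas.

A->AAC, B->BAC, C->B

  step 0 ⇒ step 1: BABB ⇒ BAC·AAC·BAC·BAC
    A ↦ AAC
    B ↦ BAC
    C ↦ B  (constrained at step 1)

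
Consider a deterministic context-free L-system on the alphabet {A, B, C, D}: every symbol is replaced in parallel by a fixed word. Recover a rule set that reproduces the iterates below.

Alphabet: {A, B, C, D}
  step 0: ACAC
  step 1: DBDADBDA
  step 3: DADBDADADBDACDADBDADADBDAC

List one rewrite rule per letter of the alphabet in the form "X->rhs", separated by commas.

A->DB, B->C, C->DA, D->DA

  step 0 ⇒ step 1: ACAC ⇒ DB·DA·DB·DA
    A ↦ DB
    C ↦ DA
    B ↦ C  (constrained at step 1)
    D ↦ DA  (constrained at step 1)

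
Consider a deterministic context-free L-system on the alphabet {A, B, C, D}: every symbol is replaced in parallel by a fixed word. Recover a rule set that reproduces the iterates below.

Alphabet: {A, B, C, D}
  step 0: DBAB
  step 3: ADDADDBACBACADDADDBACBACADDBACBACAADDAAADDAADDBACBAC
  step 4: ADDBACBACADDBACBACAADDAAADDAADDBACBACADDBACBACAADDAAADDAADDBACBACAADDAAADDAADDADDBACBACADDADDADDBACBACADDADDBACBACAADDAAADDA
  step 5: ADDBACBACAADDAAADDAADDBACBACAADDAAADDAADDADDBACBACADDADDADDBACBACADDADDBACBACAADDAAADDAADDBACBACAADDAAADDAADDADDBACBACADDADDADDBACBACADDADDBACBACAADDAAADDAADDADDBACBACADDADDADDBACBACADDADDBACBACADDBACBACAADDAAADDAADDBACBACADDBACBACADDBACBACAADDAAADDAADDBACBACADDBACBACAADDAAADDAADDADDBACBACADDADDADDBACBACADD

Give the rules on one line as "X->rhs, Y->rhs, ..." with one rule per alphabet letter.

A->ADD, B->A, C->A, D->BAC

  step 4 ⇒ step 5: ADDBACBACADDBACBACAADDAAADDAADDBACBACADDBACBACAADDAAADDAADDBACBACAADDAAADDAADDADDBACBACADDADDADDBACBACADDADDBACBACAADDAAADDA ⇒ ADD·BAC·BAC·A·ADD·A·A·ADD·A·ADD·BAC·BAC·A·ADD·A·A·ADD·A·ADD·ADD·BAC·BAC·ADD·ADD·ADD·BAC·BAC·ADD·ADD·BAC·BAC·A·ADD·A·A·ADD·A·ADD·BAC·BAC·A·ADD·A·A·ADD·A·ADD·ADD·BAC·BAC·ADD·ADD·ADD·BAC·BAC·ADD·ADD·BAC·BAC·A·ADD·A·A·ADD·A·ADD·ADD·BAC·BAC·ADD·ADD·ADD·BAC·BAC·ADD·ADD·BAC·BAC·ADD·BAC·BAC·A·ADD·A·A·ADD·A·ADD·BAC·BAC·ADD·BAC·BAC·ADD·BAC·BAC·A·ADD·A·A·ADD·A·ADD·BAC·BAC·ADD·BAC·BAC·A·ADD·A·A·ADD·A·ADD·ADD·BAC·BAC·ADD·ADD·ADD·BAC·BAC·ADD
    A ↦ ADD
    B ↦ A
    C ↦ A
    D ↦ BAC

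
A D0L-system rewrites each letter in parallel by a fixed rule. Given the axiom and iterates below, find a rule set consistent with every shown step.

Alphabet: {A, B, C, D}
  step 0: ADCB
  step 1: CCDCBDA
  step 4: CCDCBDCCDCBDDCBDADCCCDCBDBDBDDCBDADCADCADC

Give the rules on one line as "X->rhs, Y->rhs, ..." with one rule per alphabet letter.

  step 0 ⇒ step 1: ADCB ⇒ CC·DC·BD·A
    A ↦ CC
    B ↦ A
    C ↦ BD
    D ↦ DC

A->CC, B->A, C->BD, D->DC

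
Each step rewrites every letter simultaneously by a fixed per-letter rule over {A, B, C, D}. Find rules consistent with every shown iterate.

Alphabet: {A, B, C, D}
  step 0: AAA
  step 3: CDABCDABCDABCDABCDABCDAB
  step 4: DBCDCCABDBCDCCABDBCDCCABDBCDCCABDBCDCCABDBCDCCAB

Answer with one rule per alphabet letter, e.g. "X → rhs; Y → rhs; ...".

  step 3 ⇒ step 4: CDABCDABCDABCDABCDABCDAB ⇒ DB·CD·CC·AB·DB·CD·CC·AB·DB·CD·CC·AB·DB·CD·CC·AB·DB·CD·CC·AB·DB·CD·CC·AB
    A ↦ CC
    B ↦ AB
    C ↦ DB
    D ↦ CD

A->CC, B->AB, C->DB, D->CD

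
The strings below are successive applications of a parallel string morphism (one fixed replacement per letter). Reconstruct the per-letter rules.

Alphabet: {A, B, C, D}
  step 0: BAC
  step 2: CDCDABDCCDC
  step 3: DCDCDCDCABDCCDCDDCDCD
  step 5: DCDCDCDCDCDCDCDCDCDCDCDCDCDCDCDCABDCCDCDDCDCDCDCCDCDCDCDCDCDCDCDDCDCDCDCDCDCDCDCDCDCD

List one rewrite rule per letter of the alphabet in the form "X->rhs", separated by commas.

  step 2 ⇒ step 3: CDCDABDCCDC ⇒ D·CDC·D·CDC·AB·DC·CDC·D·D·CDC·D
    A ↦ AB
    B ↦ DC
    C ↦ D
    D ↦ CDC

A->AB, B->DC, C->D, D->CDC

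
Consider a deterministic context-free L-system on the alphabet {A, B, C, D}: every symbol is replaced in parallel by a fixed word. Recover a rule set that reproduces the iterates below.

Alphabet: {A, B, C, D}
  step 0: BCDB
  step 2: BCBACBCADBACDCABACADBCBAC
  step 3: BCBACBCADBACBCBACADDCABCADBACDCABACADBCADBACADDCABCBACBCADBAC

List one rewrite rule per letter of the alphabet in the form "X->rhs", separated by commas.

A->AD, B->BC, C->BAC, D->DCA

  step 2 ⇒ step 3: BCBACBCADBACDCABACADBCBAC ⇒ BC·BAC·BC·AD·BAC·BC·BAC·AD·DCA·BC·AD·BAC·DCA·BAC·AD·BC·AD·BAC·AD·DCA·BC·BAC·BC·AD·BAC
    A ↦ AD
    B ↦ BC
    C ↦ BAC
    D ↦ DCA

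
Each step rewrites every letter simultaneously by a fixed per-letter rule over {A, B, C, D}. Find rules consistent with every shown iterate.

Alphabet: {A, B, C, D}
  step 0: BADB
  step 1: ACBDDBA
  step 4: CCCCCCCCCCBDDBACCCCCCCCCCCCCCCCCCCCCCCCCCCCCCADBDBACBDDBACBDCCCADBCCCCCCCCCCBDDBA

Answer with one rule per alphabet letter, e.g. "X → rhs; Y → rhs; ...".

A->CBD, B->A, C->CCC, D->DB

  step 0 ⇒ step 1: BADB ⇒ A·CBD·DB·A
    A ↦ CBD
    B ↦ A
    D ↦ DB
    C ↦ CCC  (constrained at step 1)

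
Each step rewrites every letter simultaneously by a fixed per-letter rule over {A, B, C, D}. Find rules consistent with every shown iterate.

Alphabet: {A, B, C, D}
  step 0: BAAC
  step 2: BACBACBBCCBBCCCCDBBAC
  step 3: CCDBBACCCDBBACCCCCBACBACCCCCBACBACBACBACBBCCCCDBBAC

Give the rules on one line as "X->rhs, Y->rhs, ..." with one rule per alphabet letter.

  step 2 ⇒ step 3: BACBACBBCCBBCCCCDBBAC ⇒ CC·DB·BAC·CC·DB·BAC·CC·CC·BAC·BAC·CC·CC·BAC·BAC·BAC·BAC·BB·CC·CC·DB·BAC
    A ↦ DB
    B ↦ CC
    C ↦ BAC
    D ↦ BB

A->DB, B->CC, C->BAC, D->BB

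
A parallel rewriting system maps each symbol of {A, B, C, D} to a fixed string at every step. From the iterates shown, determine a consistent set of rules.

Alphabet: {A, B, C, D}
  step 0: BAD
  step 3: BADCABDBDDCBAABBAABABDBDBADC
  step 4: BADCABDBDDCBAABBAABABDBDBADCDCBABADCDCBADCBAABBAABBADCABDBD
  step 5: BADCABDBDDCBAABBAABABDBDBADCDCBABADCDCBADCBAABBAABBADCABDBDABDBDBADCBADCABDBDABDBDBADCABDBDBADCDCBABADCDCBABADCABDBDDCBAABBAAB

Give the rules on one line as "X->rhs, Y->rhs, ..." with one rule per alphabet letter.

  step 4 ⇒ step 5: BADCABDBDDCBAABBAABABDBDBADCDCBABADCDCBADCBAABBAABBADCABDBD ⇒ BA·DC·AB·DBD·DC·BA·AB·BA·AB·AB·DBD·BA·DC·DC·BA·BA·DC·DC·BA·DC·BA·AB·BA·AB·BA·DC·AB·DBD·AB·DBD·BA·DC·BA·DC·AB·DBD·AB·DBD·BA·DC·AB·DBD·BA·DC·DC·BA·BA·DC·DC·BA·BA·DC·AB·DBD·DC·BA·AB·BA·AB
    A ↦ DC
    B ↦ BA
    C ↦ DBD
    D ↦ AB

A->DC, B->BA, C->DBD, D->AB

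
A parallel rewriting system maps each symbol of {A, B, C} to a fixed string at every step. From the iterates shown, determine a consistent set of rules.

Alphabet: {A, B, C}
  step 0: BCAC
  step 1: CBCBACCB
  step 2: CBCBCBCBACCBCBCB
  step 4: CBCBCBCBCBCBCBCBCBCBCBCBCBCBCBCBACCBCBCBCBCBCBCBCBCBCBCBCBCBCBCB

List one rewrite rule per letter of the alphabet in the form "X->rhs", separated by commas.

  step 1 ⇒ step 2: CBCBACCB ⇒ CB·CB·CB·CB·AC·CB·CB·CB
    A ↦ AC
    B ↦ CB
    C ↦ CB

A->AC, B->CB, C->CB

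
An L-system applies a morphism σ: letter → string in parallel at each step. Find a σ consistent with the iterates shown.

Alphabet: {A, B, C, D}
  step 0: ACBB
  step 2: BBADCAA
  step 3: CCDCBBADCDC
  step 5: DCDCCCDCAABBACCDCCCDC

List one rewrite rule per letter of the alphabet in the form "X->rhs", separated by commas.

  step 2 ⇒ step 3: BBADCAA ⇒ C·C·DC·BB·A·DC·DC
    A ↦ DC
    B ↦ C
    C ↦ A
    D ↦ BB

A->DC, B->C, C->A, D->BB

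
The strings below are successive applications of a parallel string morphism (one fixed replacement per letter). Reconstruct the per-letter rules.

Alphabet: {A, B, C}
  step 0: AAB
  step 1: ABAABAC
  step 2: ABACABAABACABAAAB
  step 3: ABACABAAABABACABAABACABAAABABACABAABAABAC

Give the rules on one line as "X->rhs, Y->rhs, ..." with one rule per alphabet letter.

A->ABA, B->C, C->AAB

  step 2 ⇒ step 3: ABACABAABACABAAAB ⇒ ABA·C·ABA·AAB·ABA·C·ABA·ABA·C·ABA·AAB·ABA·C·ABA·ABA·ABA·C
    A ↦ ABA
    B ↦ C
    C ↦ AAB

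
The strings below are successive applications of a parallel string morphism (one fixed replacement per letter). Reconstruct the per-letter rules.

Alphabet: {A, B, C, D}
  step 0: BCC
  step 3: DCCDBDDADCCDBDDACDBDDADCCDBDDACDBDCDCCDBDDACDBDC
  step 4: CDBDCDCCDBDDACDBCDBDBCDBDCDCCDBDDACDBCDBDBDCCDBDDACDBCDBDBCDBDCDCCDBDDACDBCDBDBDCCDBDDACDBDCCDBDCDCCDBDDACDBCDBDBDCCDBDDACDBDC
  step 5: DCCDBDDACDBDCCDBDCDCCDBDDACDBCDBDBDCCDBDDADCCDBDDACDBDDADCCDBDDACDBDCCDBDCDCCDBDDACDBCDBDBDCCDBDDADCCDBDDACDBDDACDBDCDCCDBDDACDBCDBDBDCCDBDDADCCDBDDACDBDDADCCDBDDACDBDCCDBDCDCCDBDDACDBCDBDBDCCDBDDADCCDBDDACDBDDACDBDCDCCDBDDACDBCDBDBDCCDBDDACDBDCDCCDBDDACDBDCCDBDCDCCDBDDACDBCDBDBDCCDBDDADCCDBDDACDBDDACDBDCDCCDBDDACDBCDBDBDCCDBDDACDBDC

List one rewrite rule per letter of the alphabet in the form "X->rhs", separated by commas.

  step 4 ⇒ step 5: CDBDCDCCDBDDACDBCDBDBCDBDCDCCDBDDACDBCDBDBDCCDBDDACDBCDBDBCDBDCDCCDBDDACDBCDBDBDCCDBDDACDBDCCDBDCDCCDBDDACDBCDBDBDCCDBDDACDBDC ⇒ DC·CDB·DDA·CDB·DC·CDB·DC·DC·CDB·DDA·CDB·CDB·DB·DC·CDB·DDA·DC·CDB·DDA·CDB·DDA·DC·CDB·DDA·CDB·DC·CDB·DC·DC·CDB·DDA·CDB·CDB·DB·DC·CDB·DDA·DC·CDB·DDA·CDB·DDA·CDB·DC·DC·CDB·DDA·CDB·CDB·DB·DC·CDB·DDA·DC·CDB·DDA·CDB·DDA·DC·CDB·DDA·CDB·DC·CDB·DC·DC·CDB·DDA·CDB·CDB·DB·DC·CDB·DDA·DC·CDB·DDA·CDB·DDA·CDB·DC·DC·CDB·DDA·CDB·CDB·DB·DC·CDB·DDA·CDB·DC·DC·CDB·DDA·CDB·DC·CDB·DC·DC·CDB·DDA·CDB·CDB·DB·DC·CDB·DDA·DC·CDB·DDA·CDB·DDA·CDB·DC·DC·CDB·DDA·CDB·CDB·DB·DC·CDB·DDA·CDB·DC
    A ↦ DB
    B ↦ DDA
    C ↦ DC
    D ↦ CDB

A->DB, B->DDA, C->DC, D->CDB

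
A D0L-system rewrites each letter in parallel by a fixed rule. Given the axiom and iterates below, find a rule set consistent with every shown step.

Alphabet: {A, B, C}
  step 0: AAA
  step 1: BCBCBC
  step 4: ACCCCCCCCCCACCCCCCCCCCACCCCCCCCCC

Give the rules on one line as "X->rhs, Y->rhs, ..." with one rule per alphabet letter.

  step 0 ⇒ step 1: AAA ⇒ BC·BC·BC
    A ↦ BC
    B ↦ A  (constrained at step 1)
    C ↦ CC  (constrained at step 1)

A->BC, B->A, C->CC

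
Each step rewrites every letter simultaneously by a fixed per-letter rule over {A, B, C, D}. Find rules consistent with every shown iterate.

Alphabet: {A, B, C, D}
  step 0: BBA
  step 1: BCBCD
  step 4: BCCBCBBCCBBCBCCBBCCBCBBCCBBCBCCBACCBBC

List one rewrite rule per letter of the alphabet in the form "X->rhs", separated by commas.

  step 0 ⇒ step 1: BBA ⇒ BC·BC·D
    A ↦ D
    B ↦ BC
    C ↦ CB  (constrained at step 1)
    D ↦ AC  (constrained at step 1)

A->D, B->BC, C->CB, D->AC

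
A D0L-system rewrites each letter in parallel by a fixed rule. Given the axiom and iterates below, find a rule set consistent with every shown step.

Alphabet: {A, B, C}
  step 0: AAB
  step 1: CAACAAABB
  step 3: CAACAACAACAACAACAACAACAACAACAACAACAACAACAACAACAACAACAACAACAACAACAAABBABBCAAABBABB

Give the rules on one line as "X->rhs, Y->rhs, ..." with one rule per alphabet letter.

  step 0 ⇒ step 1: AAB ⇒ CAA·CAA·ABB
    A ↦ CAA
    B ↦ ABB
    C ↦ CAA  (constrained at step 1)

A->CAA, B->ABB, C->CAA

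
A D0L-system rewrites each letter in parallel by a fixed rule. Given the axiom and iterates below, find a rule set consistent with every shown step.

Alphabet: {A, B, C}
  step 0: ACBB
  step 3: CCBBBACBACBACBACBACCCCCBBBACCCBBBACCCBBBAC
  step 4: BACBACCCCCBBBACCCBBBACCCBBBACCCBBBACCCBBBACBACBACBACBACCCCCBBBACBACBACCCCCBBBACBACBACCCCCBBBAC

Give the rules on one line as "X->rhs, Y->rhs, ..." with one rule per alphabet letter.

A->CBB, B->C, C->BAC

  step 3 ⇒ step 4: CCBBBACBACBACBACBACCCCCBBBACCCBBBACCCBBBAC ⇒ BAC·BAC·C·C·C·CBB·BAC·C·CBB·BAC·C·CBB·BAC·C·CBB·BAC·C·CBB·BAC·BAC·BAC·BAC·BAC·C·C·C·CBB·BAC·BAC·BAC·C·C·C·CBB·BAC·BAC·BAC·C·C·C·CBB·BAC
    A ↦ CBB
    B ↦ C
    C ↦ BAC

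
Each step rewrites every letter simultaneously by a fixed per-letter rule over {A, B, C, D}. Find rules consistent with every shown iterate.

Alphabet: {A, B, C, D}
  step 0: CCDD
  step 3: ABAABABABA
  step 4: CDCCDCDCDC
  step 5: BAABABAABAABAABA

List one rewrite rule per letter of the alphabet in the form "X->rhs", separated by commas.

A->C, B->D, C->BA, D->A

  step 4 ⇒ step 5: CDCCDCDCDC ⇒ BA·A·BA·BA·A·BA·A·BA·A·BA
    C ↦ BA
    D ↦ A
  step 3 ⇒ step 4: ABAABABABA ⇒ C·D·C·C·D·C·D·C·D·C
    A ↦ C
  step 3 ⇒ step 4: ABAABABABA ⇒ C·D·C·C·D·C·D·C·D·C
    B ↦ D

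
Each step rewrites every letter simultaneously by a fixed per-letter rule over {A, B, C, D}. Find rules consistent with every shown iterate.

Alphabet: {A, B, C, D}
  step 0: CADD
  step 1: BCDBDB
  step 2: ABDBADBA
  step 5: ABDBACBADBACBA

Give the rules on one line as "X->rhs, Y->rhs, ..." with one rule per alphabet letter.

A->C, B->A, C->B, D->DB

  step 1 ⇒ step 2: BCDBDB ⇒ A·B·DB·A·DB·A
    B ↦ A
    C ↦ B
    D ↦ DB
  step 0 ⇒ step 1: CADD ⇒ B·C·DB·DB
    A ↦ C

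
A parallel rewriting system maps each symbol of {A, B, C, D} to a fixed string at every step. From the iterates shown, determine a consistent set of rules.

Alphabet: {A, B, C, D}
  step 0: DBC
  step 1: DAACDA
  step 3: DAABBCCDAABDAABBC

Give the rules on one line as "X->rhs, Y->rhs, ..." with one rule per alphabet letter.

  step 0 ⇒ step 1: DBC ⇒ DAA·C·DA
    B ↦ C
    C ↦ DA
    D ↦ DAA
    A ↦ B  (constrained at step 1)

A->B, B->C, C->DA, D->DAA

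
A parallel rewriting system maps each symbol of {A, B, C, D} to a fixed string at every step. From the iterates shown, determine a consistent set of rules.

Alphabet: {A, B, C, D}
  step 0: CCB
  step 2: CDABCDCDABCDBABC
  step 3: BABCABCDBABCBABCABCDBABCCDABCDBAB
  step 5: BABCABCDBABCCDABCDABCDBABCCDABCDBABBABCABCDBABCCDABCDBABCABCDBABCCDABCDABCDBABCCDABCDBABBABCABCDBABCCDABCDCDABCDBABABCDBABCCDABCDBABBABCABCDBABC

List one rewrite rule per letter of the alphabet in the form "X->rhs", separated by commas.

A->AB, B->CD, C->BAB, D->C

  step 2 ⇒ step 3: CDABCDCDABCDBABC ⇒ BAB·C·AB·CD·BAB·C·BAB·C·AB·CD·BAB·C·CD·AB·CD·BAB
    A ↦ AB
    B ↦ CD
    C ↦ BAB
    D ↦ C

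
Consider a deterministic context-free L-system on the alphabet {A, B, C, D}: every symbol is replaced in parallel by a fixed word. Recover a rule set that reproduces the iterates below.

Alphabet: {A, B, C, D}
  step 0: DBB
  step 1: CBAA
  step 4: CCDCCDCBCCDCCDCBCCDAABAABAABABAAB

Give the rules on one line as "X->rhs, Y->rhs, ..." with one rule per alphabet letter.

  step 0 ⇒ step 1: DBB ⇒ CB·A·A
    B ↦ A
    D ↦ CB
    A ↦ AB  (constrained at step 1)
    C ↦ CCD  (constrained at step 1)

A->AB, B->A, C->CCD, D->CB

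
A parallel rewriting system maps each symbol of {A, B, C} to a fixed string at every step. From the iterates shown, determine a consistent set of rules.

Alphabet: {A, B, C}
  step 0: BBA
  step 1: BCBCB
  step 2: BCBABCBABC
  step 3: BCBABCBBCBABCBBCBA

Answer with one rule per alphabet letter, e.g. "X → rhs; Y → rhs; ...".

A->B, B->BC, C->BA

  step 2 ⇒ step 3: BCBABCBABC ⇒ BC·BA·BC·B·BC·BA·BC·B·BC·BA
    A ↦ B
    B ↦ BC
    C ↦ BA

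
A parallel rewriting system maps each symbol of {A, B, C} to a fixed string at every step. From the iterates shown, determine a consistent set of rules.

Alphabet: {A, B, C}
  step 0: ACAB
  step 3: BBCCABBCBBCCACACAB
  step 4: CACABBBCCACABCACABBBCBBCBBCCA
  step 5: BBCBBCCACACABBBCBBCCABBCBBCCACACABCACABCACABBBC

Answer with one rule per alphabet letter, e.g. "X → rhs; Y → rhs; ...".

A->BC, B->CA, C->B

  step 4 ⇒ step 5: CACABBBCCACABCACABBBCBBCBBCCA ⇒ B·BC·B·BC·CA·CA·CA·B·B·BC·B·BC·CA·B·BC·B·BC·CA·CA·CA·B·CA·CA·B·CA·CA·B·B·BC
    A ↦ BC
    B ↦ CA
    C ↦ B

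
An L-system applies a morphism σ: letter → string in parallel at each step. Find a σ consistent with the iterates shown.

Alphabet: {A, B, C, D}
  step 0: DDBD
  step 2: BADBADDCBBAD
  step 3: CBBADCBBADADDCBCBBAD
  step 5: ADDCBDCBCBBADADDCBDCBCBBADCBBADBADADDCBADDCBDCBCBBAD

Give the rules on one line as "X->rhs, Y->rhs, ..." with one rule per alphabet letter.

A->B, B->CB, C->D, D->AD

  step 2 ⇒ step 3: BADBADDCBBAD ⇒ CB·B·AD·CB·B·AD·AD·D·CB·CB·B·AD
    A ↦ B
    B ↦ CB
    C ↦ D
    D ↦ AD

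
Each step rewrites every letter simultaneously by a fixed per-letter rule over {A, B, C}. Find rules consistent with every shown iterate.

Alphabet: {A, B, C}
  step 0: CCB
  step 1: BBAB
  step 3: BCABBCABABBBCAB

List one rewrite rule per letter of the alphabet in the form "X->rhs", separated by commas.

  step 0 ⇒ step 1: CCB ⇒ B·B·AB
    B ↦ AB
    C ↦ B
    A ↦ BC  (constrained at step 1)

A->BC, B->AB, C->B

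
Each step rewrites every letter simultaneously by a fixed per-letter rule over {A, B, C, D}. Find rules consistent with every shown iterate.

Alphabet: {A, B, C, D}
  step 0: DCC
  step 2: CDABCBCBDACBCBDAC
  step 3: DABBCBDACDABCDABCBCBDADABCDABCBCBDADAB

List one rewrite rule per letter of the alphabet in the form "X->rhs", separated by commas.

  step 2 ⇒ step 3: CDABCBCBDACBCBDAC ⇒ DAB·BCB·DA·C·DAB·C·DAB·C·BCB·DA·DAB·C·DAB·C·BCB·DA·DAB
    A ↦ DA
    B ↦ C
    C ↦ DAB
    D ↦ BCB

A->DA, B->C, C->DAB, D->BCB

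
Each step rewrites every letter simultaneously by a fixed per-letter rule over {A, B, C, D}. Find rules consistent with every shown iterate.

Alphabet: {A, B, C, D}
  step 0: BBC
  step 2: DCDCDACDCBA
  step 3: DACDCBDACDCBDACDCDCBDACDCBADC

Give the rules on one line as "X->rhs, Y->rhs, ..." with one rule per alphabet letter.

  step 2 ⇒ step 3: DCDCDACDCBA ⇒ DAC·DCB·DAC·DCB·DAC·DC·DCB·DAC·DCB·A·DC
    A ↦ DC
    B ↦ A
    C ↦ DCB
    D ↦ DAC

A->DC, B->A, C->DCB, D->DAC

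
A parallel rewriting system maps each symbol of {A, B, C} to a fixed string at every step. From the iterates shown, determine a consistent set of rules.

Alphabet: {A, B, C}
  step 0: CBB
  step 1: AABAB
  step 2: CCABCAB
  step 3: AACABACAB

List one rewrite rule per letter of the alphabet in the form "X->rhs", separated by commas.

A->C, B->AB, C->A

  step 2 ⇒ step 3: CCABCAB ⇒ A·A·C·AB·A·C·AB
    A ↦ C
    B ↦ AB
    C ↦ A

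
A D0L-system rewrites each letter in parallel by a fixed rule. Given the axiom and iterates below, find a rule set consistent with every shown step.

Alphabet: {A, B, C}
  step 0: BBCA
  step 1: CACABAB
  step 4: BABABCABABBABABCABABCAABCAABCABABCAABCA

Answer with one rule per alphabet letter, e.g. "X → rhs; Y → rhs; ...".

  step 0 ⇒ step 1: BBCA ⇒ CA·CA·B·AB
    A ↦ AB
    B ↦ CA
    C ↦ B

A->AB, B->CA, C->B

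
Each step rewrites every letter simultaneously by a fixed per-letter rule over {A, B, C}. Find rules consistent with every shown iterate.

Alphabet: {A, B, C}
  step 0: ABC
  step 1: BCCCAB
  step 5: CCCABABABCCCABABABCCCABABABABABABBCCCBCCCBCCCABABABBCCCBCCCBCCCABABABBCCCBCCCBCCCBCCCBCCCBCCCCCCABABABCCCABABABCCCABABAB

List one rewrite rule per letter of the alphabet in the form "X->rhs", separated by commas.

  step 0 ⇒ step 1: ABC ⇒ B·CCC·AB
    A ↦ B
    B ↦ CCC
    C ↦ AB

A->B, B->CCC, C->AB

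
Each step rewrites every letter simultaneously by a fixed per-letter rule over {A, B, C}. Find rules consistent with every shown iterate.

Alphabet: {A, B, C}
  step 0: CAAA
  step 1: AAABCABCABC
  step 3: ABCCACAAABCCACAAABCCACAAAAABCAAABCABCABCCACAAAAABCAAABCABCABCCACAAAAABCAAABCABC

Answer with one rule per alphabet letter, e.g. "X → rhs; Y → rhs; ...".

  step 0 ⇒ step 1: CAAA ⇒ AA·ABC·ABC·ABC
    A ↦ ABC
    C ↦ AA
    B ↦ CAC  (constrained at step 1)

A->ABC, B->CAC, C->AA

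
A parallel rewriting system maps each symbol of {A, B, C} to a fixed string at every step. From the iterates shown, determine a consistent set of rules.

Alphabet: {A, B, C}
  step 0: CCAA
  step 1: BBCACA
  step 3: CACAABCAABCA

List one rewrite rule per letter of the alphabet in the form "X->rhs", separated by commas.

A->CA, B->A, C->B

  step 0 ⇒ step 1: CCAA ⇒ B·B·CA·CA
    A ↦ CA
    C ↦ B
    B ↦ A  (constrained at step 1)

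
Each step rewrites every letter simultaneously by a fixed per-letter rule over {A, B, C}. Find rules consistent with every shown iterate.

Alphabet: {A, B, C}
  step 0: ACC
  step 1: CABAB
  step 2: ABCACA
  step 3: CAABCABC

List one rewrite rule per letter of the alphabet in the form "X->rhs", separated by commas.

A->C, B->A, C->AB

  step 2 ⇒ step 3: ABCACA ⇒ C·A·AB·C·AB·C
    A ↦ C
    B ↦ A
    C ↦ AB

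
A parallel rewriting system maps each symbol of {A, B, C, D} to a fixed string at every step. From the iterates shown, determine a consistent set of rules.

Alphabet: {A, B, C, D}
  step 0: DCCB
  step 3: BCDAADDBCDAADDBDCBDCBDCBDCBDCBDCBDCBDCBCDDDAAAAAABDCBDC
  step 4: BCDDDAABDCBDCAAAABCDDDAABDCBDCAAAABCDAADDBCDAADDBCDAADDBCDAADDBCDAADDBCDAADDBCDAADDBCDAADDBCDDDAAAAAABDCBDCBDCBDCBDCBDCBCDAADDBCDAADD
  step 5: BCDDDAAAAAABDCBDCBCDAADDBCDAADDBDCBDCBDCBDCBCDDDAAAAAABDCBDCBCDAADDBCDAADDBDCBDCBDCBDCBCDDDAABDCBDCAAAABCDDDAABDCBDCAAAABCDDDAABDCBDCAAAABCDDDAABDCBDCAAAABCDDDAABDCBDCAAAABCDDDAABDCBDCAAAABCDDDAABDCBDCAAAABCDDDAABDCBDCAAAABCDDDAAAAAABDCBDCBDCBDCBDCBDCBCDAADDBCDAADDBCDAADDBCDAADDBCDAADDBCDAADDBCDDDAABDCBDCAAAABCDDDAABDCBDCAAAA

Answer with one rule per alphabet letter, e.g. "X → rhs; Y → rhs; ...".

  step 4 ⇒ step 5: BCDDDAABDCBDCAAAABCDDDAABDCBDCAAAABCDAADDBCDAADDBCDAADDBCDAADDBCDAADDBCDAADDBCDAADDBCDAADDBCDDDAAAAAABDCBDCBDCBDCBDCBDCBCDAADDBCDAADD ⇒ BCD·DD·AA·AA·AA·BDC·BDC·BCD·AA·DD·BCD·AA·DD·BDC·BDC·BDC·BDC·BCD·DD·AA·AA·AA·BDC·BDC·BCD·AA·DD·BCD·AA·DD·BDC·BDC·BDC·BDC·BCD·DD·AA·BDC·BDC·AA·AA·BCD·DD·AA·BDC·BDC·AA·AA·BCD·DD·AA·BDC·BDC·AA·AA·BCD·DD·AA·BDC·BDC·AA·AA·BCD·DD·AA·BDC·BDC·AA·AA·BCD·DD·AA·BDC·BDC·AA·AA·BCD·DD·AA·BDC·BDC·AA·AA·BCD·DD·AA·BDC·BDC·AA·AA·BCD·DD·AA·AA·AA·BDC·BDC·BDC·BDC·BDC·BDC·BCD·AA·DD·BCD·AA·DD·BCD·AA·DD·BCD·AA·DD·BCD·AA·DD·BCD·AA·DD·BCD·DD·AA·BDC·BDC·AA·AA·BCD·DD·AA·BDC·BDC·AA·AA
    A ↦ BDC
    B ↦ BCD
    C ↦ DD
    D ↦ AA

A->BDC, B->BCD, C->DD, D->AA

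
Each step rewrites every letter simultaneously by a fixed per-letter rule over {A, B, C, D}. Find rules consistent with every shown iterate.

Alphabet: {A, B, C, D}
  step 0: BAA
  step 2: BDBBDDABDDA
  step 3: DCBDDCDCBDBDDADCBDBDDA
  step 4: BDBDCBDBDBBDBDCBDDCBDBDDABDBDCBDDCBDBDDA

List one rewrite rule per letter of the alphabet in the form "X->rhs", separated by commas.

A->DA, B->DC, C->B, D->BD

  step 3 ⇒ step 4: DCBDDCDCBDBDDADCBDBDDA ⇒ BD·B·DC·BD·BD·B·BD·B·DC·BD·DC·BD·BD·DA·BD·B·DC·BD·DC·BD·BD·DA
    A ↦ DA
    B ↦ DC
    C ↦ B
    D ↦ BD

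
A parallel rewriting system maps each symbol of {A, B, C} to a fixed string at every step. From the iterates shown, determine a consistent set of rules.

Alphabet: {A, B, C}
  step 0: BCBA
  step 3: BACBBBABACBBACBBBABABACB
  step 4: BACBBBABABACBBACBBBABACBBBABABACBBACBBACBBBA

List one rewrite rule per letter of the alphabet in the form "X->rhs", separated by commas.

  step 3 ⇒ step 4: BACBBBABACBBACBBBABABACB ⇒ BA·CB·B·BA·BA·BA·CB·BA·CB·B·BA·BA·CB·B·BA·BA·BA·CB·BA·CB·BA·CB·B·BA
    A ↦ CB
    B ↦ BA
    C ↦ B

A->CB, B->BA, C->B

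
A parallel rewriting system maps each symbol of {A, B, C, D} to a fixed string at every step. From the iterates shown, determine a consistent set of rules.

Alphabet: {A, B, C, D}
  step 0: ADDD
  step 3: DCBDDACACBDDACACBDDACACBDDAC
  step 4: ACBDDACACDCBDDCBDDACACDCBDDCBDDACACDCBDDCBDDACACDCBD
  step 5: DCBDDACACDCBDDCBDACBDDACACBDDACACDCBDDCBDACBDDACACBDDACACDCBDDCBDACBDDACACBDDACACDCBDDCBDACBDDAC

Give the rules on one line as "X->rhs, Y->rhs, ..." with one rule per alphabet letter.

A->DC, B->D, C->BD, D->AC

  step 4 ⇒ step 5: ACBDDACACDCBDDCBDDACACDCBDDCBDDACACDCBDDCBDDACACDCBD ⇒ DC·BD·D·AC·AC·DC·BD·DC·BD·AC·BD·D·AC·AC·BD·D·AC·AC·DC·BD·DC·BD·AC·BD·D·AC·AC·BD·D·AC·AC·DC·BD·DC·BD·AC·BD·D·AC·AC·BD·D·AC·AC·DC·BD·DC·BD·AC·BD·D·AC
    A ↦ DC
    B ↦ D
    C ↦ BD
    D ↦ AC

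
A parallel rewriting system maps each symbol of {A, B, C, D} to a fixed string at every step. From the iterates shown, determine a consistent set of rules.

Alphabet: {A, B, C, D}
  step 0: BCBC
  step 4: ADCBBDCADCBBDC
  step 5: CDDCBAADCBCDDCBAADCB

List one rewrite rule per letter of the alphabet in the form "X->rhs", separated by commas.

A->CD, B->A, C->B, D->DC

  step 4 ⇒ step 5: ADCBBDCADCBBDC ⇒ CD·DC·B·A·A·DC·B·CD·DC·B·A·A·DC·B
    A ↦ CD
    B ↦ A
    C ↦ B
    D ↦ DC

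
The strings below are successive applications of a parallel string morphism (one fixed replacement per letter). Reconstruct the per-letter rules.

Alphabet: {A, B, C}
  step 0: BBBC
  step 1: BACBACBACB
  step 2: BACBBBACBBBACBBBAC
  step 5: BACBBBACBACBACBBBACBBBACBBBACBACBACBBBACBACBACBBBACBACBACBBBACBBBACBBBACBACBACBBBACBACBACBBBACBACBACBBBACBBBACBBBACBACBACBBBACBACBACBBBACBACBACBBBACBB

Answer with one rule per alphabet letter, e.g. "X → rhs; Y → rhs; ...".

A->B, B->BAC, C->B

  step 1 ⇒ step 2: BACBACBACB ⇒ BAC·B·B·BAC·B·B·BAC·B·B·BAC
    A ↦ B
    B ↦ BAC
    C ↦ B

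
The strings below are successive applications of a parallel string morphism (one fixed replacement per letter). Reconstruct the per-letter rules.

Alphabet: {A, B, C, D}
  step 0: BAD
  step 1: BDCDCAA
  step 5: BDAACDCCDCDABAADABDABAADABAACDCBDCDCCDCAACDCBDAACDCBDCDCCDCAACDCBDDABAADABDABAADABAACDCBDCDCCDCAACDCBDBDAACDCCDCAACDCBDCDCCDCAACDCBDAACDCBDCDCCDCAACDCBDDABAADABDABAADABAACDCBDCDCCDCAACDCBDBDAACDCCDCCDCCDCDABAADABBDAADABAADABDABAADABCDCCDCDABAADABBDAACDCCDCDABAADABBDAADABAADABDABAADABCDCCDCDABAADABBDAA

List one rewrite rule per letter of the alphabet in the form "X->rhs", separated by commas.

  step 0 ⇒ step 1: BAD ⇒ BD·CDC·AA
    A ↦ CDC
    B ↦ BD
    D ↦ AA
    C ↦ DAB  (constrained at step 1)

A->CDC, B->BD, C->DAB, D->AA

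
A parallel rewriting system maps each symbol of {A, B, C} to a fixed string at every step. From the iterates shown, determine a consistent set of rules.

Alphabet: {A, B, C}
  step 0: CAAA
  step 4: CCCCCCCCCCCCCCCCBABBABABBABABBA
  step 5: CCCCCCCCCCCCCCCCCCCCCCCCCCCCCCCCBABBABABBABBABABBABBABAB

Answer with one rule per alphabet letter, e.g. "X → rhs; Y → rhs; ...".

A->B, B->BA, C->CC

  step 4 ⇒ step 5: CCCCCCCCCCCCCCCCBABBABABBABABBA ⇒ CC·CC·CC·CC·CC·CC·CC·CC·CC·CC·CC·CC·CC·CC·CC·CC·BA·B·BA·BA·B·BA·B·BA·BA·B·BA·B·BA·BA·B
    A ↦ B
    B ↦ BA
    C ↦ CC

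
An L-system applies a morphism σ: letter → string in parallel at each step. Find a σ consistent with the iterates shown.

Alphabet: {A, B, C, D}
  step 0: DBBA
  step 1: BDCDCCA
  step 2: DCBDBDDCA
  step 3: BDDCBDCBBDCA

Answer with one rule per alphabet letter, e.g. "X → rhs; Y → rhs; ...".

A->CA, B->DC, C->D, D->B

  step 2 ⇒ step 3: DCBDBDDCA ⇒ B·D·DC·B·DC·B·B·D·CA
    A ↦ CA
    B ↦ DC
    C ↦ D
    D ↦ B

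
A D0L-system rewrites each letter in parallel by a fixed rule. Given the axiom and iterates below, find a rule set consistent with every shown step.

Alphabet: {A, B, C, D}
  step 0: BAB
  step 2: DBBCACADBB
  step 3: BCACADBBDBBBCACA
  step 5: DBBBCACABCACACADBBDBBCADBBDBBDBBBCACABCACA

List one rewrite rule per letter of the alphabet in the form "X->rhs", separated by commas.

A->BB, B->CA, C->D, D->B

  step 2 ⇒ step 3: DBBCACADBB ⇒ B·CA·CA·D·BB·D·BB·B·CA·CA
    A ↦ BB
    B ↦ CA
    C ↦ D
    D ↦ B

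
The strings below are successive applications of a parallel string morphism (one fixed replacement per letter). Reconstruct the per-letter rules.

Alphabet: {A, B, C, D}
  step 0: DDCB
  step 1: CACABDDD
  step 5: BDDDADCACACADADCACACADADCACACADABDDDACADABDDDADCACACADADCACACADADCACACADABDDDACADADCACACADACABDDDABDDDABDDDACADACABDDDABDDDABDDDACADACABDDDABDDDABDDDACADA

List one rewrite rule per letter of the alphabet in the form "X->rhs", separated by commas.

  step 0 ⇒ step 1: DDCB ⇒ CA·CA·BDD·D
    B ↦ D
    C ↦ BDD
    D ↦ CA
    A ↦ DA  (constrained at step 1)

A->DA, B->D, C->BDD, D->CA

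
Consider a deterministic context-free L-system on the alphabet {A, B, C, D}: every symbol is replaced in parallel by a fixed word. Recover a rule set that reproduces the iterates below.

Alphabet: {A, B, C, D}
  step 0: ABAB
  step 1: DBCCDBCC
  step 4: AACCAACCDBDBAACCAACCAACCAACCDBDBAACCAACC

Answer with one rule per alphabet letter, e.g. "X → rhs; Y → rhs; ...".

  step 0 ⇒ step 1: ABAB ⇒ DB·CC·DB·CC
    A ↦ DB
    B ↦ CC
    C ↦ A  (constrained at step 1)
    D ↦ AA  (constrained at step 1)

A->DB, B->CC, C->A, D->AA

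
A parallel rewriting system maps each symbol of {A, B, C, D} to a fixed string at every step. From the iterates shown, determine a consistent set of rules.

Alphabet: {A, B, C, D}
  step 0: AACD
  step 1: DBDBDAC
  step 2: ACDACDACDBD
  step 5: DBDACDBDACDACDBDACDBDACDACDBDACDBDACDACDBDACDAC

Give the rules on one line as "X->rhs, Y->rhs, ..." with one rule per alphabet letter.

A->DB, B->D, C->D, D->AC

  step 1 ⇒ step 2: DBDBDAC ⇒ AC·D·AC·D·AC·DB·D
    A ↦ DB
    B ↦ D
    C ↦ D
    D ↦ AC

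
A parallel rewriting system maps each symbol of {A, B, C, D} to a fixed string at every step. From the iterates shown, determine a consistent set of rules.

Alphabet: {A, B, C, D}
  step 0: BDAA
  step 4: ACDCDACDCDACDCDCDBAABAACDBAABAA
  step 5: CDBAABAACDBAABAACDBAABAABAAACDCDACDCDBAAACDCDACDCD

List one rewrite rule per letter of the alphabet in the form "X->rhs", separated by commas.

A->CD, B->A, C->B, D->AA

  step 4 ⇒ step 5: ACDCDACDCDACDCDCDBAABAACDBAABAA ⇒ CD·B·AA·B·AA·CD·B·AA·B·AA·CD·B·AA·B·AA·B·AA·A·CD·CD·A·CD·CD·B·AA·A·CD·CD·A·CD·CD
    A ↦ CD
    B ↦ A
    C ↦ B
    D ↦ AA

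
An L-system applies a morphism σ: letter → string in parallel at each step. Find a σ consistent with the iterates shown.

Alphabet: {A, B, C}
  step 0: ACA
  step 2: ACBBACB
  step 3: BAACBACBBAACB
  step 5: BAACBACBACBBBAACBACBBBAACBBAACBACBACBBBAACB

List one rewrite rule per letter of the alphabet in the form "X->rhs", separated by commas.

  step 2 ⇒ step 3: ACBBACB ⇒ B·A·ACB·ACB·B·A·ACB
    A ↦ B
    B ↦ ACB
    C ↦ A

A->B, B->ACB, C->A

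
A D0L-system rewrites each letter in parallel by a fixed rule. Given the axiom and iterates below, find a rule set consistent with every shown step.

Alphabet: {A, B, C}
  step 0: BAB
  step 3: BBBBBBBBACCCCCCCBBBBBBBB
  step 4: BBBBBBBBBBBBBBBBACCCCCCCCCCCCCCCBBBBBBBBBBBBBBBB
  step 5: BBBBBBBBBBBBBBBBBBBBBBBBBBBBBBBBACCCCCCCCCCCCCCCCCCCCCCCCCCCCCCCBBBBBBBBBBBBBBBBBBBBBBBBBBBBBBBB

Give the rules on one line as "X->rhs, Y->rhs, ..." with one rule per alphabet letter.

  step 4 ⇒ step 5: BBBBBBBBBBBBBBBBACCCCCCCCCCCCCCCBBBBBBBBBBBBBBBB ⇒ BB·BB·BB·BB·BB·BB·BB·BB·BB·BB·BB·BB·BB·BB·BB·BB·AC·CC·CC·CC·CC·CC·CC·CC·CC·CC·CC·CC·CC·CC·CC·CC·BB·BB·BB·BB·BB·BB·BB·BB·BB·BB·BB·BB·BB·BB·BB·BB
    A ↦ AC
    B ↦ BB
    C ↦ CC

A->AC, B->BB, C->CC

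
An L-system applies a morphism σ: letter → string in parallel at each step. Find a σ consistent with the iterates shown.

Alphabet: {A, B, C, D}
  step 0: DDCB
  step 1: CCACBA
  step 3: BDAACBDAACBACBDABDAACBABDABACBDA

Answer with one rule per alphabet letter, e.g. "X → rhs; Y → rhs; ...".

  step 0 ⇒ step 1: DDCB ⇒ C·C·AC·BA
    B ↦ BA
    C ↦ AC
    D ↦ C
    A ↦ BDA  (constrained at step 1)

A->BDA, B->BA, C->AC, D->C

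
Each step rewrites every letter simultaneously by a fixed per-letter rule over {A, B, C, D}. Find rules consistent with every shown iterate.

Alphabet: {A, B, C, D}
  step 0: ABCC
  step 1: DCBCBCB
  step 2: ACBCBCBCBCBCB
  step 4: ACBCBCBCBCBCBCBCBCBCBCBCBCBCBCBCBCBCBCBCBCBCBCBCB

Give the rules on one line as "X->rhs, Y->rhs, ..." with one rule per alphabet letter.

A->D, B->CB, C->CB, D->A

  step 1 ⇒ step 2: DCBCBCB ⇒ A·CB·CB·CB·CB·CB·CB
    B ↦ CB
    C ↦ CB
    D ↦ A
  step 0 ⇒ step 1: ABCC ⇒ D·CB·CB·CB
    A ↦ D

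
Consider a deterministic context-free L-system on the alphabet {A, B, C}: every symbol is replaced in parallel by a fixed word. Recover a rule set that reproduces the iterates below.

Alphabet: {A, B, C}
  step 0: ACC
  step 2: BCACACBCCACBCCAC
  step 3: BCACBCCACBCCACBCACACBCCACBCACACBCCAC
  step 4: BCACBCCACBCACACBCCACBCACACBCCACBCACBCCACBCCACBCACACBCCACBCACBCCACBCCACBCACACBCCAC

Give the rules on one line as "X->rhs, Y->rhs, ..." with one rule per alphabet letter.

A->BCC, B->BC, C->AC

  step 3 ⇒ step 4: BCACBCCACBCCACBCACACBCCACBCACACBCCAC ⇒ BC·AC·BCC·AC·BC·AC·AC·BCC·AC·BC·AC·AC·BCC·AC·BC·AC·BCC·AC·BCC·AC·BC·AC·AC·BCC·AC·BC·AC·BCC·AC·BCC·AC·BC·AC·AC·BCC·AC
    A ↦ BCC
    B ↦ BC
    C ↦ AC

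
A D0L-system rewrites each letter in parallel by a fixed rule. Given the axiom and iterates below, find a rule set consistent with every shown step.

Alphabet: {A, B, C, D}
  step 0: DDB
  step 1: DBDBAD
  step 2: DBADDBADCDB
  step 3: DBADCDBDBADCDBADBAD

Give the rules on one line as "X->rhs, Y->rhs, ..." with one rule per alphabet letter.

  step 2 ⇒ step 3: DBADDBADCDB ⇒ DB·AD·C·DB·DB·AD·C·DB·A·DB·AD
    A ↦ C
    B ↦ AD
    C ↦ A
    D ↦ DB

A->C, B->AD, C->A, D->DB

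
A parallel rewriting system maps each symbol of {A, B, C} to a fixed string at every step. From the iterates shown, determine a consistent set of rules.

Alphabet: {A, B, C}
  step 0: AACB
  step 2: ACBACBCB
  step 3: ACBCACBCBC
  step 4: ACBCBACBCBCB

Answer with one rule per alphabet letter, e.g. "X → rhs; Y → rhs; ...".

  step 3 ⇒ step 4: ACBCACBCBC ⇒ AC·B·C·B·AC·B·C·B·C·B
    A ↦ AC
    B ↦ C
    C ↦ B

A->AC, B->C, C->B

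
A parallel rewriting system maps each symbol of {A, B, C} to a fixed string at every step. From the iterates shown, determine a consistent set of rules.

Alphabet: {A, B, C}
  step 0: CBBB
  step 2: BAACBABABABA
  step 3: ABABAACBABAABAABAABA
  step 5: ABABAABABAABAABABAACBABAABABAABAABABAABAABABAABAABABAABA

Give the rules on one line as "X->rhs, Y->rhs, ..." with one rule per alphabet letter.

  step 2 ⇒ step 3: BAACBABABABA ⇒ A·BA·BA·ACB·A·BA·A·BA·A·BA·A·BA
    A ↦ BA
    B ↦ A
    C ↦ ACB

A->BA, B->A, C->ACB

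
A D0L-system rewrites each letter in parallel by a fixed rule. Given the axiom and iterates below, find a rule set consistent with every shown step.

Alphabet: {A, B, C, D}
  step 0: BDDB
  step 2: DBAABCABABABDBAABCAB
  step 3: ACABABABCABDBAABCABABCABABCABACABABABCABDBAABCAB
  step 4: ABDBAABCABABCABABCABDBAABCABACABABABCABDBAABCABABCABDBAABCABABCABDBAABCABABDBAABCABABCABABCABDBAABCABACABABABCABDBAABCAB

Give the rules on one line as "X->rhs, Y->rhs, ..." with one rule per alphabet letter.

  step 3 ⇒ step 4: ACABABABCABDBAABCABABCABABCABACABABABCABDBAABCAB ⇒ AB·DBA·AB·CAB·AB·CAB·AB·CAB·DBA·AB·CAB·A·CAB·AB·AB·CAB·DBA·AB·CAB·AB·CAB·DBA·AB·CAB·AB·CAB·DBA·AB·CAB·AB·DBA·AB·CAB·AB·CAB·AB·CAB·DBA·AB·CAB·A·CAB·AB·AB·CAB·DBA·AB·CAB
    A ↦ AB
    B ↦ CAB
    C ↦ DBA
    D ↦ A

A->AB, B->CAB, C->DBA, D->A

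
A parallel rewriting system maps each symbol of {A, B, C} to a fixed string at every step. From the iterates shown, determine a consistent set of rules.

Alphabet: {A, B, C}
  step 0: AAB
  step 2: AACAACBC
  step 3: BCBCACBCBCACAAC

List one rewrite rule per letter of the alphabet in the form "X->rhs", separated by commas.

  step 2 ⇒ step 3: AACAACBC ⇒ BC·BC·AC·BC·BC·AC·A·AC
    A ↦ BC
    B ↦ A
    C ↦ AC

A->BC, B->A, C->AC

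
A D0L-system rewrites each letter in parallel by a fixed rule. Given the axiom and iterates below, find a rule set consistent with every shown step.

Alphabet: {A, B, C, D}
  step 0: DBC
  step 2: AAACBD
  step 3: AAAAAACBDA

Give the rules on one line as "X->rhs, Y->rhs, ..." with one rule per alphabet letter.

A->AA, B->D, C->CB, D->A

  step 2 ⇒ step 3: AAACBD ⇒ AA·AA·AA·CB·D·A
    A ↦ AA
    B ↦ D
    C ↦ CB
    D ↦ A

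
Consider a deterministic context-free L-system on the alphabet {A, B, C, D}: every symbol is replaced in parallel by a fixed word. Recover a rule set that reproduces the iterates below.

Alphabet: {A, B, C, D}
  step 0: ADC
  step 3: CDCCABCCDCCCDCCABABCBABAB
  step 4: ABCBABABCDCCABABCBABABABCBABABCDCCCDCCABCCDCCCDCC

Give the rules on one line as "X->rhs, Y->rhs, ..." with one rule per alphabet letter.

A->CDC, B->C, C->AB, D->CB

  step 3 ⇒ step 4: CDCCABCCDCCCDCCABABCBABAB ⇒ AB·CB·AB·AB·CDC·C·AB·AB·CB·AB·AB·AB·CB·AB·AB·CDC·C·CDC·C·AB·C·CDC·C·CDC·C
    A ↦ CDC
    B ↦ C
    C ↦ AB
    D ↦ CB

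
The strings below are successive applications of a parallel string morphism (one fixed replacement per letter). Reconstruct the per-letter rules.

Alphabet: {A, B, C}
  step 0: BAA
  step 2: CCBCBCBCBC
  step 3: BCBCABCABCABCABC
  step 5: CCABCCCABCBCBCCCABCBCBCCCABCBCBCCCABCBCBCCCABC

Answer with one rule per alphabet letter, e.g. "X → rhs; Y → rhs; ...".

A->CC, B->A, C->BC

  step 2 ⇒ step 3: CCBCBCBCBC ⇒ BC·BC·A·BC·A·BC·A·BC·A·BC
    B ↦ A
    C ↦ BC
    A ↦ CC  (constrained at step 0)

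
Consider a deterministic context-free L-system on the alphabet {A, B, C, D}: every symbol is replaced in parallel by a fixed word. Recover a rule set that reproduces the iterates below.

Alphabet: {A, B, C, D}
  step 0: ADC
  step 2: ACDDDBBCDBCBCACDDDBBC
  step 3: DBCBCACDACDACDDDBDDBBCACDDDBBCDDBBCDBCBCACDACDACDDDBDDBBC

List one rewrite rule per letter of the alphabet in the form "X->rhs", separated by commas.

A->DBC, B->DDB, C->BC, D->ACD

  step 2 ⇒ step 3: ACDDDBBCDBCBCACDDDBBC ⇒ DBC·BC·ACD·ACD·ACD·DDB·DDB·BC·ACD·DDB·BC·DDB·BC·DBC·BC·ACD·ACD·ACD·DDB·DDB·BC
    A ↦ DBC
    B ↦ DDB
    C ↦ BC
    D ↦ ACD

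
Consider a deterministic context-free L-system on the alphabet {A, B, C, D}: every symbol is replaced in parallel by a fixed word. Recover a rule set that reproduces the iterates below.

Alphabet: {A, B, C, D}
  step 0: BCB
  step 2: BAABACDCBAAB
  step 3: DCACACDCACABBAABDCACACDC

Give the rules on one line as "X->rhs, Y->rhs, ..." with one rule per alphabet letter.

  step 2 ⇒ step 3: BAABACDCBAAB ⇒ DC·AC·AC·DC·AC·AB·BA·AB·DC·AC·AC·DC
    A ↦ AC
    B ↦ DC
    C ↦ AB
    D ↦ BA

A->AC, B->DC, C->AB, D->BA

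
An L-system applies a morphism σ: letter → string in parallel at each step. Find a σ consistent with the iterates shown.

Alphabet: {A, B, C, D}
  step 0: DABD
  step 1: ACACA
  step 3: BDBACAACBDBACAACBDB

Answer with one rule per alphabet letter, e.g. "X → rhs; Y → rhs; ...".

  step 0 ⇒ step 1: DABD ⇒ A·C·AC·A
    A ↦ C
    B ↦ AC
    D ↦ A
    C ↦ BDB  (constrained at step 1)

A->C, B->AC, C->BDB, D->A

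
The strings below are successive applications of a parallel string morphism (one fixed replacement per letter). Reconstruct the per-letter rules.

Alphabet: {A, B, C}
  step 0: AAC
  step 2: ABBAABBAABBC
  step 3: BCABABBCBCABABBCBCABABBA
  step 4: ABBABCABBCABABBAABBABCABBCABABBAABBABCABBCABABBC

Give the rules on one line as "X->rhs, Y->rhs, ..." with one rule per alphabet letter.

A->BC, B->AB, C->BA

  step 3 ⇒ step 4: BCABABBCBCABABBCBCABABBA ⇒ AB·BA·BC·AB·BC·AB·AB·BA·AB·BA·BC·AB·BC·AB·AB·BA·AB·BA·BC·AB·BC·AB·AB·BC
    A ↦ BC
    B ↦ AB
    C ↦ BA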